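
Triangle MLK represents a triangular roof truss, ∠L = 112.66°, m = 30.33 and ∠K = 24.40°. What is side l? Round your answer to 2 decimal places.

The third angle is ∠M = 180° − ∠L − ∠K = 42.94°.
Law of sines: l = m·sin L/sin M ≈ 41.085.

41.09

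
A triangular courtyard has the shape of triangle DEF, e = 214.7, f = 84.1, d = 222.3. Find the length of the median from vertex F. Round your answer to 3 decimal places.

214.449

Median from F: ½√(2·d² + 2·e² − f²) ≈ 214.45.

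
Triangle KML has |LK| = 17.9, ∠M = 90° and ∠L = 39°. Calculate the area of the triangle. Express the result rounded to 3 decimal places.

area ≈ 78.352

The third angle is ∠K = 180° − ∠M − ∠L = 51.00°.
Law of sines: |ML| = |LK|·sin K/sin M ≈ 13.911.
Law of sines: |KM| = |LK|·sin L/sin M ≈ 11.265.
Area = ½·|LK|·|ML|·sin L ≈ 78.352.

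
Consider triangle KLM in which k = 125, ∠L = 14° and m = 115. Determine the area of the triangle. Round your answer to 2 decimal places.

1738.81

Area = ½·m·k·sin L ≈ 1738.8.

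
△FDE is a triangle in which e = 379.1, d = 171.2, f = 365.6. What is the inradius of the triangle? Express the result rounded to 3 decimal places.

r ≈ 67.525

Semiperimeter s = (365.6 + 171.2 + 379.1)/2 = 457.95.
Heron's formula: area = √(457.95·92.35·286.75·78.85) ≈ 30923.
Inradius = area/s = 30923/457.95 ≈ 67.525.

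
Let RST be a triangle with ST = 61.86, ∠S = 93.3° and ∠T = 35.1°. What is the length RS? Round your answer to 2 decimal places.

The third angle is ∠R = 180° − ∠S − ∠T = 51.60°.
Law of sines: RS = ST·sin T/sin R ≈ 45.387.

45.39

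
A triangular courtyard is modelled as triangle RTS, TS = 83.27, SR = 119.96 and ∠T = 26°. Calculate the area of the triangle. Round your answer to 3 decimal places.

3451.627

Law of sines: sin R = TS·sin T/SR ≈ 0.30429.
Since SR ≥ TS, only the acute value applies: ∠R ≈ 17.72°.
Then ∠S = 180° − ∠T − ∠R ≈ 136.28°.
Law of sines gives RT = SR·sin S/sin T ≈ 189.11.
Area = ½·SR·TS·sin S ≈ 3451.6.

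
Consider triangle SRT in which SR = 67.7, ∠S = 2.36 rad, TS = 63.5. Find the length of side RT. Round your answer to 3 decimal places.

By the law of cosines, RT² = TS² + SR² − 2·TS·SR·cos S = 14718, so RT ≈ 121.32.

121.319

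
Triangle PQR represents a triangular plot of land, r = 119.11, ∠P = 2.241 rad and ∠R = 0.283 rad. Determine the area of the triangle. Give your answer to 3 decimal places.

The third angle is ∠Q = π − ∠R − ∠P = 0.618 rad.
Law of sines: p = r·sin P/sin R ≈ 334.29.
Law of sines: q = r·sin Q/sin R ≈ 247.01.
Area = ½·r·p·sin Q ≈ 11529.

area ≈ 11528.531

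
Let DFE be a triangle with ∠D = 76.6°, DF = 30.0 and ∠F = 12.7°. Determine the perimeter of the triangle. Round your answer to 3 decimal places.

perimeter ≈ 65.781

The third angle is ∠E = 180° − ∠D − ∠F = 90.70°.
Law of sines: FE = DF·sin D/sin E ≈ 29.185.
Law of sines: ED = DF·sin F/sin E ≈ 6.5959.
Semiperimeter s = (29.185+6.5959+30)/2 = 32.891.
Perimeter = 29.185 + 6.5959 + 30 = 65.781.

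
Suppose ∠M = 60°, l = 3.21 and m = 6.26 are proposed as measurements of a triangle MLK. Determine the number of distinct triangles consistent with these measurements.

l·sin M = 3.21·sin(60°) ≈ 2.78.
Since m ≥ l, exactly one triangle exists.

1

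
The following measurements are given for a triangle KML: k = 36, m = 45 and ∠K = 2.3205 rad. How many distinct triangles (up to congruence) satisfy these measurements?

0

m·sin K = 45·sin(2.3205 rad) ≈ 32.94.
Since ∠K is not acute, a triangle exists only if k > m; here k ≤ m, so there is no triangle.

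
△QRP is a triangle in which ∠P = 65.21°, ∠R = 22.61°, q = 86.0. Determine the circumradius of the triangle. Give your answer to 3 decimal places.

43.031

The third angle is ∠Q = 180° − ∠R − ∠P = 92.18°.
Law of sines: r = q·sin R/sin Q ≈ 33.087.
Law of sines: p = q·sin P/sin Q ≈ 78.132.
Circumradius = q/(2 sin Q) ≈ 43.031.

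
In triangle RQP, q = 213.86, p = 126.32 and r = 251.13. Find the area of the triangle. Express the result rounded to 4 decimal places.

13503.0328

Semiperimeter s = (251.13 + 213.86 + 126.32)/2 = 295.65.
Heron's formula: area = √(295.65·44.525·81.795·169.33) ≈ 13503.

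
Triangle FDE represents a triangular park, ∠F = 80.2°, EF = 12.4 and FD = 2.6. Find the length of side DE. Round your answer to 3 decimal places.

By the law of cosines, DE² = EF² + FD² − 2·EF·FD·cos F = 149.54, so DE ≈ 12.229.

12.229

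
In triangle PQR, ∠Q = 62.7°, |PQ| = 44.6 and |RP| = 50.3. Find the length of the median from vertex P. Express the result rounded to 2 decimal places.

m_P ≈ 39.98

Law of sines: sin R = |PQ|·sin Q/|RP| ≈ 0.78792.
Since |RP| ≥ |PQ|, only the acute value applies: ∠R ≈ 51.99°.
Then ∠P = 180° − ∠Q − ∠R ≈ 65.31°.
Law of sines gives |QR| = |RP|·sin P/sin Q ≈ 51.429.
Median from P: ½√(2·|RP|² + 2·|PQ|² − |QR|²) ≈ 39.98.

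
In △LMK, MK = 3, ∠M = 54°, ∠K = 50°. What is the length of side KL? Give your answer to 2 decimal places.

The third angle is ∠L = 180° − ∠M − ∠K = 76.00°.
Law of sines: KL = MK·sin M/sin L ≈ 2.5014.

2.50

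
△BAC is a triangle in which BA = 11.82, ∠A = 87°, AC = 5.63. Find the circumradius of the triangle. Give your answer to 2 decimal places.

By the law of cosines, CB² = BA² + AC² − 2·BA·AC·cos A = 164.44, so CB ≈ 12.824.
Area = ½·BA·AC·sin A ≈ 33.228.
Circumradius = CB/(2 sin A) ≈ 6.4206.

6.42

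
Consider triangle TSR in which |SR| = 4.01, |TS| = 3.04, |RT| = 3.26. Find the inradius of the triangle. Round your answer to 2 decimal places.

Semiperimeter s = (4.01 + 3.26 + 3.04)/2 = 5.155.
Heron's formula: area = √(5.155·1.145·1.895·2.115) ≈ 4.8638.
Inradius = area/s = 4.8638/5.155 ≈ 0.94351.

0.94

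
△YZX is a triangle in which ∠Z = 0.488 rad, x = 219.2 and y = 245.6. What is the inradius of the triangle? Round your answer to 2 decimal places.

By the law of cosines, z² = x² + y² − 2·x·y·cos Z = 13265, so z ≈ 115.17.
Area = ½·x·y·sin Z ≈ 12621.
Semiperimeter s = (245.6+115.17+219.2)/2 = 289.99.
Inradius = area/s = 12621/289.99 ≈ 43.521.

43.52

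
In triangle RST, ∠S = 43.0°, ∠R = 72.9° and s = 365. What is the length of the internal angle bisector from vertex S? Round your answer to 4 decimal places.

The third angle is ∠T = 180° − ∠R − ∠S = 64.10°.
Law of sines: r = s·sin R/sin S ≈ 511.53.
Law of sines: t = s·sin T/sin S ≈ 481.44.
The bisector from S has length 2·t·r·cos(∠S/2)/(t+r) ≈ 461.51.

461.5134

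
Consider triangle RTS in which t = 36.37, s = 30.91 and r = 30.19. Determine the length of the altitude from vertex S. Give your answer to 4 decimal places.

Semiperimeter p = (30.19 + 36.37 + 30.91)/2 = 48.735.
Heron's formula: area = √(48.735·18.545·12.365·17.825) ≈ 446.32.
The altitude from S has length 2·area/s ≈ 28.879.

h_S ≈ 28.8786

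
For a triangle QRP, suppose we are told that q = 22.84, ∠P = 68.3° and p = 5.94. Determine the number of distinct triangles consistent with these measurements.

q·sin P = 22.84·sin(68.3°) ≈ 21.22.
Since p = 5.94 < 21.22 = q sin P, no triangle exists.

0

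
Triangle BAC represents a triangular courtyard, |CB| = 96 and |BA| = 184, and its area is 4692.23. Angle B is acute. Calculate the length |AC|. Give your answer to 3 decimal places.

114.639

From area = ½·|CB|·|BA|·sin B, we get sin B = 2·area/(|CB|·|BA|) ≈ 0.53128.
Taking the acute solution, ∠B ≈ 32.09°.
Law of cosines then gives |AC| ≈ 114.64.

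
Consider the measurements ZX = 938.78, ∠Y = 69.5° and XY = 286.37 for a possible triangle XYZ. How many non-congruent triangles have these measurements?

XY·sin Y = 286.37·sin(69.5°) ≈ 268.2.
Since ZX ≥ XY, exactly one triangle exists.

1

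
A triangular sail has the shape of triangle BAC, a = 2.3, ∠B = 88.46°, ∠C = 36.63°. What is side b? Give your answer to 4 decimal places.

2.8099

The third angle is ∠A = 180° − ∠C − ∠B = 54.91°.
Law of sines: b = a·sin B/sin A ≈ 2.8099.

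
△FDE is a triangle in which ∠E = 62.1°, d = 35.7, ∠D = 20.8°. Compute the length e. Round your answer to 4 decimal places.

88.8477

The third angle is ∠F = 180° − ∠D − ∠E = 97.10°.
Law of sines: e = d·sin E/sin D ≈ 88.848.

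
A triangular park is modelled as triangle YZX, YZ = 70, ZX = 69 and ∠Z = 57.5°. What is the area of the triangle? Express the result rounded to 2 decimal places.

Area = ½·YZ·ZX·sin Z ≈ 2036.8.

area ≈ 2036.79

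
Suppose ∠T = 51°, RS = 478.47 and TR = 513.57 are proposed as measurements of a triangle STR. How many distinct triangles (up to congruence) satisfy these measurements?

2

TR·sin T = 513.57·sin(51°) ≈ 399.1.
Since TR sin T < RS < TR (399.1 < 478.47 < 513.57), two triangles exist.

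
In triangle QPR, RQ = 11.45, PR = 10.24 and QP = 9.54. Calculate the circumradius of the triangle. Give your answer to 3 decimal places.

By the law of cosines, cos Q = (RQ² + QP² − PR²) / (2·RQ·QP) ≈ 0.53673, so ∠Q ≈ 57.54°.
Circumradius = PR/(2 sin Q) ≈ 6.0681.

6.068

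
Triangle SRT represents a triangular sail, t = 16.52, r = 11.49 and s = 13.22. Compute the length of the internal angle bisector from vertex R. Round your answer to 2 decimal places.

By the law of cosines, cos R = (t² + s² − r²) / (2·t·s) ≈ 0.72268, so ∠R ≈ 43.72°.
The bisector from R has length 2·t·s·cos(∠R/2)/(t+s) ≈ 13.631.

t_R ≈ 13.63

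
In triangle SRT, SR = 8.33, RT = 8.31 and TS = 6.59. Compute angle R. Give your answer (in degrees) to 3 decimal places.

By the law of cosines, cos R = (SR² + RT² − TS²) / (2·SR·RT) ≈ 0.68632, so ∠R ≈ 46.66°.

∠R ≈ 46.661°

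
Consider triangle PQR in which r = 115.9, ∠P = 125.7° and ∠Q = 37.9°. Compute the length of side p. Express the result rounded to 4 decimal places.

333.3569

The third angle is ∠R = 180° − ∠P − ∠Q = 16.40°.
Law of sines: p = r·sin P/sin R ≈ 333.36.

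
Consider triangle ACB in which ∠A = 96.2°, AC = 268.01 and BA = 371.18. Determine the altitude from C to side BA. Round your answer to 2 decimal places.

By the law of cosines, CB² = BA² + AC² − 2·BA·AC·cos A = 2.3109e+05, so CB ≈ 480.72.
Area = ½·BA·AC·sin A ≈ 49449.
The altitude from C has length 2·area/BA ≈ 266.44.

266.44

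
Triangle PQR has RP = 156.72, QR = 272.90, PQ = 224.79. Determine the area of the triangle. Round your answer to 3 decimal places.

Semiperimeter s = (272.9 + 156.72 + 224.79)/2 = 327.2.
Heron's formula: area = √(327.2·54.305·170.48·102.41) ≈ 17614.

17613.868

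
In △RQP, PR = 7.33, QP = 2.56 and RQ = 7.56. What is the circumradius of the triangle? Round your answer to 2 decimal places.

By the law of cosines, cos R = (PR² + RQ² − QP²) / (2·PR·RQ) ≈ 0.94135, so ∠R ≈ 19.72°.
Circumradius = QP/(2 sin R) ≈ 3.7932.

3.79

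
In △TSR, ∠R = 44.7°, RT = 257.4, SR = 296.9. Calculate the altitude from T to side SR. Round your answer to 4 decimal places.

By the law of cosines, TS² = SR² + RT² − 2·SR·RT·cos R = 45763, so TS ≈ 213.92.
Area = ½·SR·RT·sin R ≈ 26877.
The altitude from T has length 2·area/SR ≈ 181.05.

181.0538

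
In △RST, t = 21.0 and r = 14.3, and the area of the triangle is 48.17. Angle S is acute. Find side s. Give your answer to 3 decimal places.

8.754

From area = ½·t·r·sin S, we get sin S = 2·area/(t·r) ≈ 0.32081.
Taking the acute solution, ∠S ≈ 18.71°.
Law of cosines then gives s ≈ 8.7542.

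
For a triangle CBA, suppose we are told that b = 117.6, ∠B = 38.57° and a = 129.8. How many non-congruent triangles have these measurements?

2

a·sin B = 129.8·sin(38.57°) ≈ 80.93.
Since a sin B < b < a (80.93 < 117.6 < 129.8), two triangles exist.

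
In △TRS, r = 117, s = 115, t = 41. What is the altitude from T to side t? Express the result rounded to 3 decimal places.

Semiperimeter p = (41 + 117 + 115)/2 = 136.5.
Heron's formula: area = √(136.5·95.5·19.5·21.5) ≈ 2337.8.
The altitude from T has length 2·area/t ≈ 114.04.

h_T ≈ 114.038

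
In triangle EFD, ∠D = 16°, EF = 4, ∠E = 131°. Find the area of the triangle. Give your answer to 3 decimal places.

11.930

The third angle is ∠F = 180° − ∠D − ∠E = 33.00°.
Law of sines: FD = EF·sin E/sin D ≈ 10.952.
Law of sines: DE = EF·sin F/sin D ≈ 7.9037.
Area = ½·EF·FD·sin F ≈ 11.93.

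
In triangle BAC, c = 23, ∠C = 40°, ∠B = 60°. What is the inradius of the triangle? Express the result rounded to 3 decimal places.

The third angle is ∠A = 180° − ∠C − ∠B = 80.00°.
Law of sines: b = c·sin B/sin C ≈ 30.988.
Law of sines: a = c·sin A/sin C ≈ 35.238.
Area = ½·c·b·sin A ≈ 350.95.
Semiperimeter s = (30.988+35.238+23)/2 = 44.613.
Inradius = area/s = 350.95/44.613 ≈ 7.8665.

7.866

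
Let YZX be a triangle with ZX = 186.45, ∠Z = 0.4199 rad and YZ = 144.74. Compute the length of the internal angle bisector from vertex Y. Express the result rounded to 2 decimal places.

t_Y ≈ 60.25

By the law of cosines, XY² = YZ² + ZX² − 2·YZ·ZX·cos Z = 6428.4, so XY ≈ 80.177.
Law of cosines again: cos Y = (XY² + YZ² − ZX²)/(2·XY·YZ) ≈ -0.31821, so ∠Y ≈ 1.8946 rad.
The bisector from Y has length 2·XY·YZ·cos(∠Y/2)/(XY+YZ) ≈ 60.25.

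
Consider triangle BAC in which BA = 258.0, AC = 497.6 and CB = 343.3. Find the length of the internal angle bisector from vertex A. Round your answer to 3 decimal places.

319.186

By the law of cosines, cos A = (BA² + AC² − CB²) / (2·BA·AC) ≈ 0.76458, so ∠A ≈ 0.700 rad.
The bisector from A has length 2·BA·AC·cos(∠A/2)/(BA+AC) ≈ 319.19.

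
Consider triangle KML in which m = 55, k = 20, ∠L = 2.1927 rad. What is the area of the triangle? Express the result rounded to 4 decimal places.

Area = ½·k·m·sin L ≈ 447.02.

447.0240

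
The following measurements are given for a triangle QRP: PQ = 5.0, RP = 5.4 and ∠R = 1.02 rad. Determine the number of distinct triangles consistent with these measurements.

2

RP·sin R = 5.4·sin(1.02 rad) ≈ 4.601.
Since RP sin R < PQ < RP (4.601 < 5.0 < 5.4), two triangles exist.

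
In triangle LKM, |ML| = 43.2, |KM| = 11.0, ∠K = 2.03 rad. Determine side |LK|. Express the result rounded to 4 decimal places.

37.1840

Law of sines: sin L = |KM|·sin K/|ML| ≈ 0.22825.
Since |ML| ≥ |KM|, only the acute value applies: ∠L ≈ 0.230 rad.
Then ∠M = π − ∠K − ∠L ≈ 0.881 rad.
Law of sines gives |LK| = |ML|·sin M/sin K ≈ 37.184.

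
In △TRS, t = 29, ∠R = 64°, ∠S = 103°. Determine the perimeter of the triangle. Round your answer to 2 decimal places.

270.48

The third angle is ∠T = 180° − ∠R − ∠S = 13.00°.
Law of sines: r = t·sin R/sin T ≈ 115.87.
Law of sines: s = t·sin S/sin T ≈ 125.61.
Semiperimeter p = (29+115.87+125.61)/2 = 135.24.
Perimeter = 29 + 115.87 + 125.61 = 270.48.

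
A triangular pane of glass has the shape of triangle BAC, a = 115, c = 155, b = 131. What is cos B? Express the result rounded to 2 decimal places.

0.56

By the law of cosines, cos B = (a² + c² − b²) / (2·a·c) ≈ 0.56351, so ∠B ≈ 55.70°.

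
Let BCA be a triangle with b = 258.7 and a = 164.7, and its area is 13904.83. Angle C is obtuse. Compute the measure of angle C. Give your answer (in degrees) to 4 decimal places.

∠C ≈ 139.2554°

From area = ½·a·b·sin C, we get sin C = 2·area/(a·b) ≈ 0.65269.
Taking the obtuse solution, ∠C ≈ 139.26°.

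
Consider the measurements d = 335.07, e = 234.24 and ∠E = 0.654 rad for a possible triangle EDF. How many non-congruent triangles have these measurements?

2

d·sin E = 335.07·sin(0.654 rad) ≈ 203.8.
Since d sin E < e < d (203.8 < 234.24 < 335.07), two triangles exist.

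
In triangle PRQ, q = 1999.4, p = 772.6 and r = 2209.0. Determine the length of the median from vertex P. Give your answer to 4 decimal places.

m_P ≈ 2071.0898

Median from P: ½√(2·r² + 2·q² − p²) ≈ 2071.1.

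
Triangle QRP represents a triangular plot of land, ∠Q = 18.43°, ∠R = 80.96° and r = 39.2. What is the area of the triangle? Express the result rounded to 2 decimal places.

The third angle is ∠P = 180° − ∠Q − ∠R = 80.61°.
Law of sines: q = r·sin Q/sin R ≈ 12.549.
Law of sines: p = r·sin P/sin R ≈ 39.161.
Area = ½·r·q·sin P ≈ 242.66.

242.66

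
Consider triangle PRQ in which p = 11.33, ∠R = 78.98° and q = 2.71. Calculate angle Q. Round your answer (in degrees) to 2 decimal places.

By the law of cosines, r² = q² + p² − 2·q·p·cos R = 123.97, so r ≈ 11.134.
Law of cosines again: cos Q = (p² + r² − q²)/(2·p·r) ≈ 0.97104, so ∠Q ≈ 13.82°.

∠Q ≈ 13.82°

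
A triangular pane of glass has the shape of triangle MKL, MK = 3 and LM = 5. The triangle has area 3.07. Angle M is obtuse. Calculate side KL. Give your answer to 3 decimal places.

From area = ½·LM·MK·sin M, we get sin M = 2·area/(LM·MK) ≈ 0.40933.
Taking the obtuse solution, ∠M ≈ 155.84°.
Law of cosines then gives KL ≈ 7.834.

7.834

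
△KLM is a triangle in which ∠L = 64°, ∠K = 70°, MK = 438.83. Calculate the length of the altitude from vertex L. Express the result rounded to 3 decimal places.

h_L ≈ 330.032

The third angle is ∠M = 180° − ∠K − ∠L = 46.00°.
Law of sines: LM = MK·sin K/sin L ≈ 458.8.
Law of sines: KL = MK·sin M/sin L ≈ 351.21.
Area = ½·MK·LM·sin M ≈ 72414.
The altitude from L has length 2·area/MK ≈ 330.03.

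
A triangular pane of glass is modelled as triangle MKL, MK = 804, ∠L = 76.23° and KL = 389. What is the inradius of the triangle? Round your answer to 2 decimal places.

Law of sines: sin M = KL·sin L/MK ≈ 0.46993.
Since MK ≥ KL, only the acute value applies: ∠M ≈ 28.03°.
Then ∠K = 180° − ∠L − ∠M ≈ 75.74°.
Law of sines gives LM = MK·sin K/sin L ≈ 802.29.
Area = ½·MK·KL·sin K ≈ 1.5156e+05.
Semiperimeter s = (389+802.29+804)/2 = 997.64.
Inradius = area/s = 1.5156e+05/997.64 ≈ 151.92.

151.92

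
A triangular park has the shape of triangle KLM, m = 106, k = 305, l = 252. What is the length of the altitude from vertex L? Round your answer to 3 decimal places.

99.598

Semiperimeter s = (305 + 252 + 106)/2 = 331.5.
Heron's formula: area = √(331.5·26.5·79.5·225.5) ≈ 12549.
The altitude from L has length 2·area/l ≈ 99.598.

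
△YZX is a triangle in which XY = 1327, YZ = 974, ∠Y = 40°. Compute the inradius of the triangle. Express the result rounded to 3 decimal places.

By the law of cosines, ZX² = XY² + YZ² − 2·XY·YZ·cos Y = 7.2938e+05, so ZX ≈ 854.04.
Area = ½·XY·YZ·sin Y ≈ 4.154e+05.
Semiperimeter s = (854.04+1327+974)/2 = 1577.5.
Inradius = area/s = 4.154e+05/1577.5 ≈ 263.33.

r ≈ 263.325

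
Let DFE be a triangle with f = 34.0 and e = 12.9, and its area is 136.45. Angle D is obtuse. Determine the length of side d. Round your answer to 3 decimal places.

From area = ½·f·e·sin D, we get sin D = 2·area/(f·e) ≈ 0.62221.
Taking the obtuse solution, ∠D ≈ 141.52°.
Law of cosines then gives d ≈ 44.823.

44.823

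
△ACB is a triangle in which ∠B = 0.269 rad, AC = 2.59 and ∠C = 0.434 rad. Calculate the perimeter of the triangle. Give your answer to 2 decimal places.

The third angle is ∠A = π − ∠C − ∠B = 2.439 rad.
Law of sines: CB = AC·sin A/sin B ≈ 6.3005.
Law of sines: BA = AC·sin C/sin B ≈ 4.098.
Semiperimeter s = (6.3005+4.098+2.59)/2 = 6.4942.
Perimeter = 6.3005 + 4.098 + 2.59 = 12.988.

perimeter ≈ 12.99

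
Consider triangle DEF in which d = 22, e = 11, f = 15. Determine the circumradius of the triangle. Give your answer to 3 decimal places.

By the law of cosines, cos D = (e² + f² − d²) / (2·e·f) ≈ -0.41818, so ∠D ≈ 114.72°.
Circumradius = d/(2 sin D) ≈ 12.11.

R ≈ 12.110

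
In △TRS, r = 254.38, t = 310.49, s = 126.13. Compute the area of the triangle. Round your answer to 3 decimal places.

15549.469

Semiperimeter p = (310.49 + 254.38 + 126.13)/2 = 345.5.
Heron's formula: area = √(345.5·35.01·91.12·219.37) ≈ 15549.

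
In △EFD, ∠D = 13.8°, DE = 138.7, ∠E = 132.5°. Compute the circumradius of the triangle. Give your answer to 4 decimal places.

The third angle is ∠F = 180° − ∠D − ∠E = 33.70°.
Law of sines: FD = DE·sin E/sin F ≈ 184.3.
Law of sines: EF = DE·sin D/sin F ≈ 59.629.
Circumradius = DE/(2 sin F) ≈ 124.99.

R ≈ 124.9900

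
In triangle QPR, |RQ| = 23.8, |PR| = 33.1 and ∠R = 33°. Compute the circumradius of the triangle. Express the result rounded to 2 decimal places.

By the law of cosines, |QP|² = |PR|² + |RQ|² − 2·|PR|·|RQ|·cos R = 340.67, so |QP| ≈ 18.457.
Area = ½·|PR|·|RQ|·sin R ≈ 214.53.
Circumradius = |QP|/(2 sin R) ≈ 16.945.

16.94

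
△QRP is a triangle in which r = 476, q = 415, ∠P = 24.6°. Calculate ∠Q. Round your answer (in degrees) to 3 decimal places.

∠Q ≈ 60.268°

By the law of cosines, p² = q² + r² − 2·q·r·cos P = 39580, so p ≈ 198.95.
Law of cosines again: cos Q = (r² + p² − q²)/(2·r·p) ≈ 0.49595, so ∠Q ≈ 60.27°.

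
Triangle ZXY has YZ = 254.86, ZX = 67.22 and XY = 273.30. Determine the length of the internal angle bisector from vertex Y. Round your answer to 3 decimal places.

261.773

By the law of cosines, cos Y = (XY² + YZ² − ZX²) / (2·XY·YZ) ≈ 0.97001, so ∠Y ≈ 14.07°.
The bisector from Y has length 2·XY·YZ·cos(∠Y/2)/(XY+YZ) ≈ 261.77.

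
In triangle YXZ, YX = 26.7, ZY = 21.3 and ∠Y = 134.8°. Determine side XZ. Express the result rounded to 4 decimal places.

44.3627

By the law of cosines, XZ² = ZY² + YX² − 2·ZY·YX·cos Y = 1968, so XZ ≈ 44.363.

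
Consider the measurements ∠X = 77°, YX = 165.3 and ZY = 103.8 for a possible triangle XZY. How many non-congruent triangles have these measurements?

YX·sin X = 165.3·sin(77°) ≈ 161.1.
Since ZY = 103.8 < 161.1 = YX sin X, no triangle exists.

0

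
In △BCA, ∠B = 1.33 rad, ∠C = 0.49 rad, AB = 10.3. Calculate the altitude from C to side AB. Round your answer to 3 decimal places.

h_C ≈ 20.598

The third angle is ∠A = π − ∠B − ∠C = 1.322 rad.
Law of sines: CA = AB·sin B/sin C ≈ 21.254.
Law of sines: BC = AB·sin A/sin C ≈ 21.21.
Area = ½·AB·CA·sin A ≈ 106.08.
The altitude from C has length 2·area/AB ≈ 20.598.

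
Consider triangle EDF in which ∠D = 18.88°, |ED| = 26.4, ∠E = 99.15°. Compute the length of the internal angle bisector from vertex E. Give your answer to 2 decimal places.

9.18

The third angle is ∠F = 180° − ∠E − ∠D = 61.97°.
Law of sines: |DF| = |ED|·sin E/sin F ≈ 29.528.
Law of sines: |FE| = |ED|·sin D/sin F ≈ 9.6779.
The bisector from E has length 2·|FE|·|ED|·cos(∠E/2)/(|FE|+|ED|) ≈ 9.1844.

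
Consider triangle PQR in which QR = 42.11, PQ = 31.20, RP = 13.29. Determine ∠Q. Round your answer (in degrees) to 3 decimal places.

By the law of cosines, cos Q = (PQ² + QR² − RP²) / (2·PQ·QR) ≈ 0.97808, so ∠Q ≈ 12.02°.

∠Q ≈ 12.018°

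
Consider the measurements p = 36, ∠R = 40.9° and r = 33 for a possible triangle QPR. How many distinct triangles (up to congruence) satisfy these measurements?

p·sin R = 36·sin(40.9°) ≈ 23.57.
Since p sin R < r < p (23.57 < 33 < 36), two triangles exist.

2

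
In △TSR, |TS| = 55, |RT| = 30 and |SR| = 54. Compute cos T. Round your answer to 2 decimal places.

By the law of cosines, cos T = (|RT|² + |TS|² − |SR|²) / (2·|RT|·|TS|) ≈ 0.30576, so ∠T ≈ 72.20°.

0.31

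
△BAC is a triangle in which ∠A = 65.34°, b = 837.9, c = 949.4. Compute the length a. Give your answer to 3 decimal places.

By the law of cosines, a² = c² + b² − 2·c·b·cos A = 9.3962e+05, so a ≈ 969.34.

969.339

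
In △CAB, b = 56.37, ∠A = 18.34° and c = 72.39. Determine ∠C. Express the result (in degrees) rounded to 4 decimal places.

118.4527

By the law of cosines, a² = b² + c² − 2·b·c·cos A = 671.18, so a ≈ 25.907.
Law of cosines again: cos C = (a² + b² − c²)/(2·a·b) ≈ -0.47643, so ∠C ≈ 118.45°.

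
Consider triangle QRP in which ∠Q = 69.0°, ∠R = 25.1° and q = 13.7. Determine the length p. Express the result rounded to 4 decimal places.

14.6371

The third angle is ∠P = 180° − ∠Q − ∠R = 85.90°.
Law of sines: p = q·sin P/sin Q ≈ 14.637.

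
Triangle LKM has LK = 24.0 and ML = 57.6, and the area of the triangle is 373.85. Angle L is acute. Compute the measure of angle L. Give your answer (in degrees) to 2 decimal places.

From area = ½·ML·LK·sin L, we get sin L = 2·area/(ML·LK) ≈ 0.54087.
Taking the acute solution, ∠L ≈ 32.74°.

32.74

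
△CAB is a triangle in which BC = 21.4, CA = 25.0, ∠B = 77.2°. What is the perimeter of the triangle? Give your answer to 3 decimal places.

Law of sines: sin A = BC·sin B/CA ≈ 0.83473.
Since CA ≥ BC, only the acute value applies: ∠A ≈ 56.59°.
Then ∠C = 180° − ∠B − ∠A ≈ 46.21°.
Law of sines gives AB = CA·sin C/sin B ≈ 18.508.
Semiperimeter s = (18.508+21.4+25)/2 = 32.454.
Perimeter = 18.508 + 21.4 + 25 = 64.908.

64.908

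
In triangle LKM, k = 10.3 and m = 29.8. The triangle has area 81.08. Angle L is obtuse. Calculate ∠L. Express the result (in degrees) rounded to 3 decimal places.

148.109

From area = ½·k·m·sin L, we get sin L = 2·area/(k·m) ≈ 0.52831.
Taking the obtuse solution, ∠L ≈ 148.11°.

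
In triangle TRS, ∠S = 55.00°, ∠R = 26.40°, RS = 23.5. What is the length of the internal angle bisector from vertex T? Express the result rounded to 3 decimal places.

The third angle is ∠T = 180° − ∠R − ∠S = 98.60°.
Law of sines: ST = RS·sin R/sin T ≈ 10.568.
Law of sines: TR = RS·sin S/sin T ≈ 19.469.
The bisector from T has length 2·ST·TR·cos(∠T/2)/(ST+TR) ≈ 8.9334.

8.933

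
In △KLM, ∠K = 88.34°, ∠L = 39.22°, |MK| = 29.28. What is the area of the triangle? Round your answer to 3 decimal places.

537.185

The third angle is ∠M = 180° − ∠K − ∠L = 52.44°.
Law of sines: |LM| = |MK|·sin K/sin L ≈ 46.288.
Law of sines: |KL| = |MK|·sin M/sin L ≈ 36.708.
Area = ½·|MK|·|LM|·sin M ≈ 537.19.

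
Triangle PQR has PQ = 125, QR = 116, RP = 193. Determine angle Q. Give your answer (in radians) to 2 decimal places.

By the law of cosines, cos Q = (PQ² + QR² − RP²) / (2·PQ·QR) ≈ -0.28166, so ∠Q ≈ 1.856 rad.

∠Q ≈ 1.86 rad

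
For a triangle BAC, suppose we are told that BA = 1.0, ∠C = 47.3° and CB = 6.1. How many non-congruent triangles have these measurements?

0

CB·sin C = 6.1·sin(47.3°) ≈ 4.483.
Since BA = 1.0 < 4.483 = CB sin C, no triangle exists.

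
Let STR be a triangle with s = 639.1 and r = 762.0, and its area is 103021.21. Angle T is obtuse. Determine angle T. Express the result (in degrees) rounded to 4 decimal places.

From area = ½·r·s·sin T, we get sin T = 2·area/(r·s) ≈ 0.42309.
Taking the obtuse solution, ∠T ≈ 154.97°.

∠T ≈ 154.9702°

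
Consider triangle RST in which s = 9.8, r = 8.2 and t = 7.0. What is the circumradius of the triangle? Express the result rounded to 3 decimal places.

By the law of cosines, cos R = (s² + t² − r²) / (2·s·t) ≈ 0.56706, so ∠R ≈ 55.45°.
Circumradius = r/(2 sin R) ≈ 4.9777.

4.978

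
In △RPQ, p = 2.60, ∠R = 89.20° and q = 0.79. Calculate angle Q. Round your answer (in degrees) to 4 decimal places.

By the law of cosines, r² = p² + q² − 2·p·q·cos R = 7.3267, so r ≈ 2.7068.
Law of cosines again: cos Q = (r² + p² − q²)/(2·r·p) ≈ 0.95647, so ∠Q ≈ 16.97°.

∠Q ≈ 16.9675°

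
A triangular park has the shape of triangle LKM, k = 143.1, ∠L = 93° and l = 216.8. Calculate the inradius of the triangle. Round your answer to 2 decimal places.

Law of sines: sin K = k·sin L/l ≈ 0.65915.
Since l ≥ k, only the acute value applies: ∠K ≈ 41.24°.
Then ∠M = 180° − ∠L − ∠K ≈ 45.76°.
Law of sines gives m = l·sin M/sin L ≈ 155.55.
Area = ½·l·k·sin M ≈ 11114.
Semiperimeter s = (216.8+143.1+155.55)/2 = 257.72.
Inradius = area/s = 11114/257.72 ≈ 43.124.

43.12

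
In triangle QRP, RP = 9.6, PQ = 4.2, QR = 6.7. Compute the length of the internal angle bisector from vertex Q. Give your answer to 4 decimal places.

2.5124

By the law of cosines, cos Q = (PQ² + QR² − RP²) / (2·PQ·QR) ≈ -0.52647, so ∠Q ≈ 121.77°.
The bisector from Q has length 2·PQ·QR·cos(∠Q/2)/(PQ+QR) ≈ 2.5124.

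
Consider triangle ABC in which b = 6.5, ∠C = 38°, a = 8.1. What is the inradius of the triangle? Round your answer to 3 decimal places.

1.655

By the law of cosines, c² = a² + b² − 2·a·b·cos C = 24.882, so c ≈ 4.9882.
Area = ½·a·b·sin C ≈ 16.207.
Semiperimeter s = (8.1+6.5+4.9882)/2 = 9.7941.
Inradius = area/s = 16.207/9.7941 ≈ 1.6548.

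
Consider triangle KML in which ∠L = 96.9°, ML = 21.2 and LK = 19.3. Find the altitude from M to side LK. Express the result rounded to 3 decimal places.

h_M ≈ 21.046

By the law of cosines, KM² = ML² + LK² − 2·ML·LK·cos L = 920.24, so KM ≈ 30.335.
Area = ½·ML·LK·sin L ≈ 203.1.
The altitude from M has length 2·area/LK ≈ 21.046.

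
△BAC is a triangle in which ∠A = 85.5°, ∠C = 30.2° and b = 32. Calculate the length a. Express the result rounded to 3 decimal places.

35.404

The third angle is ∠B = 180° − ∠A − ∠C = 64.30°.
Law of sines: a = b·sin A/sin B ≈ 35.404.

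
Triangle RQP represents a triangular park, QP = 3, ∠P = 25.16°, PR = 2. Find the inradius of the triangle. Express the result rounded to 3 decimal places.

By the law of cosines, RQ² = QP² + PR² − 2·QP·PR·cos P = 2.1385, so RQ ≈ 1.4624.
Area = ½·QP·PR·sin P ≈ 1.2754.
Semiperimeter s = (3+2+1.4624)/2 = 3.2312.
Inradius = area/s = 1.2754/3.2312 ≈ 0.39473.

0.395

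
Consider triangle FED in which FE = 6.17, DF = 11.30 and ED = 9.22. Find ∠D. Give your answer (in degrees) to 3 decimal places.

∠D ≈ 33.064°

By the law of cosines, cos D = (ED² + DF² − FE²) / (2·ED·DF) ≈ 0.83807, so ∠D ≈ 33.06°.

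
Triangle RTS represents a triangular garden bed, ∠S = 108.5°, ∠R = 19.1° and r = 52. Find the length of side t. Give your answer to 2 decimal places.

125.91

The third angle is ∠T = 180° − ∠S − ∠R = 52.40°.
Law of sines: t = r·sin T/sin R ≈ 125.91.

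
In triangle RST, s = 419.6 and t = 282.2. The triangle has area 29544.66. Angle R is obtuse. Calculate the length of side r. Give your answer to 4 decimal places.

From area = ½·s·t·sin R, we get sin R = 2·area/(s·t) ≈ 0.49902.
Taking the obtuse solution, ∠R ≈ 150.06°.
Law of cosines then gives r ≈ 678.92.

678.9176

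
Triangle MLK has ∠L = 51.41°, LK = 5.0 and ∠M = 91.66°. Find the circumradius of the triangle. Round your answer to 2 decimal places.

R ≈ 2.50

The third angle is ∠K = 180° − ∠M − ∠L = 36.93°.
Law of sines: KM = LK·sin L/sin M ≈ 3.9098.
Law of sines: ML = LK·sin K/sin M ≈ 3.0055.
Circumradius = LK/(2 sin M) ≈ 2.501.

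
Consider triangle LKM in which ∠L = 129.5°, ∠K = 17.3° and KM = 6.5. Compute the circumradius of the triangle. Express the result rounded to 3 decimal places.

The third angle is ∠M = 180° − ∠L − ∠K = 33.20°.
Law of sines: ML = KM·sin K/sin L ≈ 2.505.
Law of sines: LK = KM·sin M/sin L ≈ 4.6126.
Circumradius = KM/(2 sin L) ≈ 4.2119.

4.212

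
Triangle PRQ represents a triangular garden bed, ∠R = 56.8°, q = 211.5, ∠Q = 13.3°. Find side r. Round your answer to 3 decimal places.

769.293

The third angle is ∠P = 180° − ∠R − ∠Q = 109.90°.
Law of sines: r = q·sin R/sin Q ≈ 769.29.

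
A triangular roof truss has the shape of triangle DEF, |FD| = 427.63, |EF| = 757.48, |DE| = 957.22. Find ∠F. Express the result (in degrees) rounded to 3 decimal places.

By the law of cosines, cos F = (|EF|² + |FD|² − |DE|²) / (2·|EF|·|FD|) ≈ -0.24640, so ∠F ≈ 104.26°.

104.264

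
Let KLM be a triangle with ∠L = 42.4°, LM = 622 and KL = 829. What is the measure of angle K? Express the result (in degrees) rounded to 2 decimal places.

48.61

By the law of cosines, MK² = KL² + LM² − 2·KL·LM·cos L = 3.1257e+05, so MK ≈ 559.08.
Law of cosines again: cos K = (MK² + KL² − LM²)/(2·MK·KL) ≈ 0.66123, so ∠K ≈ 48.61°.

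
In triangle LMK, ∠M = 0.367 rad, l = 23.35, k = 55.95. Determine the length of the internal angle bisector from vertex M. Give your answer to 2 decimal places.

By the law of cosines, m² = k² + l² − 2·k·l·cos M = 1236.8, so m ≈ 35.168.
The bisector from M has length 2·k·l·cos(∠M/2)/(k+l) ≈ 32.396.

t_M ≈ 32.40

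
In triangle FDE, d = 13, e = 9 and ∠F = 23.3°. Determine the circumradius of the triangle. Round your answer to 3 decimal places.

7.487

By the law of cosines, f² = d² + e² − 2·d·e·cos F = 35.084, so f ≈ 5.9231.
Area = ½·d·e·sin F ≈ 23.139.
Circumradius = f/(2 sin F) ≈ 7.4873.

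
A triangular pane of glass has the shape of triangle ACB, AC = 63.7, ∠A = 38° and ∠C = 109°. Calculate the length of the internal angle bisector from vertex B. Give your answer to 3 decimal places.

83.629

The third angle is ∠B = 180° − ∠A − ∠C = 33.00°.
Law of sines: CB = AC·sin A/sin B ≈ 72.007.
Law of sines: BA = AC·sin C/sin B ≈ 110.59.
The bisector from B has length 2·CB·BA·cos(∠B/2)/(CB+BA) ≈ 83.629.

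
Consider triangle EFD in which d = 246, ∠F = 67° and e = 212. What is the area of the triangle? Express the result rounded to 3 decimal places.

Area = ½·d·e·sin F ≈ 24003.

24003.085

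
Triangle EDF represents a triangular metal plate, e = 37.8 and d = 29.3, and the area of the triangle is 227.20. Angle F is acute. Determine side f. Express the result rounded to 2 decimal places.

16.35

From area = ½·e·d·sin F, we get sin F = 2·area/(e·d) ≈ 0.41028.
Taking the acute solution, ∠F ≈ 24.22°.
Law of cosines then gives f ≈ 16.348.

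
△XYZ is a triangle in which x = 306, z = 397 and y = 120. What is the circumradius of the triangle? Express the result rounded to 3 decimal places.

R ≈ 269.041

By the law of cosines, cos X = (y² + z² − x²) / (2·y·z) ≈ 0.82255, so ∠X ≈ 34.66°.
Circumradius = x/(2 sin X) ≈ 269.04.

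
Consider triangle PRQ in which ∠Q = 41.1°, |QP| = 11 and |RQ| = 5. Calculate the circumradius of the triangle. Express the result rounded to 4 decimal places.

By the law of cosines, |PR|² = |RQ|² + |QP|² − 2·|RQ|·|QP|·cos Q = 63.108, so |PR| ≈ 7.9441.
Area = ½·|RQ|·|QP|·sin Q ≈ 18.078.
Circumradius = |PR|/(2 sin Q) ≈ 6.0423.

6.0423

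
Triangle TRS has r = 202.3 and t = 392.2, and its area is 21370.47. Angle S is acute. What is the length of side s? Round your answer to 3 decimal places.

247.092

From area = ½·t·r·sin S, we get sin S = 2·area/(t·r) ≈ 0.53869.
Taking the acute solution, ∠S ≈ 32.59°.
Law of cosines then gives s ≈ 247.09.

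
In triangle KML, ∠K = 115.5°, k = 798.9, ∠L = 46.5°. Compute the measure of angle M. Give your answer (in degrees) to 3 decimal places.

The third angle is ∠M = 180° − ∠L − ∠K = 18.00°.

∠M ≈ 18.000°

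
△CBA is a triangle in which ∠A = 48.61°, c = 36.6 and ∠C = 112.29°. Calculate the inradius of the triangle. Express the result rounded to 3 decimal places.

r ≈ 4.486

The third angle is ∠B = 180° − ∠A − ∠C = 19.10°.
Law of sines: b = c·sin B/sin C ≈ 12.943.
Law of sines: a = c·sin A/sin C ≈ 29.676.
Area = ½·c·b·sin A ≈ 177.7.
Semiperimeter s = (36.6+12.943+29.676)/2 = 39.61.
Inradius = area/s = 177.7/39.61 ≈ 4.4863.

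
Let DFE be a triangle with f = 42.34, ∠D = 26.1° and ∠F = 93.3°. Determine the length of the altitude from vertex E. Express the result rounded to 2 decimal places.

h_E ≈ 18.63

The third angle is ∠E = 180° − ∠D − ∠F = 60.60°.
Law of sines: d = f·sin D/sin F ≈ 18.658.
Law of sines: e = f·sin E/sin F ≈ 36.948.
Area = ½·f·d·sin E ≈ 344.12.
The altitude from E has length 2·area/e ≈ 18.627.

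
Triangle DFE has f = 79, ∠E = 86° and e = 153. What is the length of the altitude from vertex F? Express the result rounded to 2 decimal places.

h_F ≈ 136.32

Law of sines: sin F = f·sin E/e ≈ 0.51508.
Since e ≥ f, only the acute value applies: ∠F ≈ 31.00°.
Then ∠D = 180° − ∠E − ∠F ≈ 63.00°.
Law of sines gives d = e·sin D/sin E ≈ 136.65.
Area = ½·e·f·sin D ≈ 5384.7.
The altitude from F has length 2·area/f ≈ 136.32.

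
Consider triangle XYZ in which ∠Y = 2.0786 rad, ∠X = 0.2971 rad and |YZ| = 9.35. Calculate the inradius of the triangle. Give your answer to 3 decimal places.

The third angle is ∠Z = π − ∠X − ∠Y = 0.7659 rad.
Law of sines: |ZX| = |YZ|·sin Y/sin X ≈ 27.908.
Law of sines: |XY| = |YZ|·sin Z/sin X ≈ 22.139.
Area = ½·|YZ|·|ZX|·sin Z ≈ 90.441.
Semiperimeter s = (9.35+27.908+22.139)/2 = 29.699.
Inradius = area/s = 90.441/29.699 ≈ 3.0453.

r ≈ 3.045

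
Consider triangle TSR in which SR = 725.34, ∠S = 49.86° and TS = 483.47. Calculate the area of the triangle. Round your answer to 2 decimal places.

Area = ½·TS·SR·sin S ≈ 1.3404e+05.

area ≈ 134042.49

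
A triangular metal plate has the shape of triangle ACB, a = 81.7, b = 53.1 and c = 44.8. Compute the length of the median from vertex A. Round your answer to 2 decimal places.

m_A ≈ 27.29

Median from A: ½√(2·c² + 2·b² − a²) ≈ 27.287.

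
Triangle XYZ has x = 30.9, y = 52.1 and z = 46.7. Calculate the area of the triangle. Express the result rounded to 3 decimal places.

713.786

Semiperimeter s = (30.9 + 52.1 + 46.7)/2 = 64.85.
Heron's formula: area = √(64.85·33.95·12.75·18.15) ≈ 713.79.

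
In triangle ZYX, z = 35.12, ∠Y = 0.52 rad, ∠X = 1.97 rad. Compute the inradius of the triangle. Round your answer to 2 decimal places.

7.94

The third angle is ∠Z = π − ∠Y − ∠X = 0.652 rad.
Law of sines: y = z·sin Y/sin Z ≈ 28.775.
Law of sines: x = z·sin X/sin Z ≈ 53.357.
Area = ½·z·y·sin X ≈ 465.55.
Semiperimeter s = (35.12+28.775+53.357)/2 = 58.626.
Inradius = area/s = 465.55/58.626 ≈ 7.9411.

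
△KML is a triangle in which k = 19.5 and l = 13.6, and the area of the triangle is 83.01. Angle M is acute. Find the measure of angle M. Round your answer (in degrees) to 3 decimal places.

From area = ½·l·k·sin M, we get sin M = 2·area/(l·k) ≈ 0.62602.
Taking the acute solution, ∠M ≈ 38.76°.

38.757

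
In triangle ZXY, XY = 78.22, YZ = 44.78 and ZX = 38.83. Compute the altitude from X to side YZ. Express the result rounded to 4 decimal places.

h_X ≈ 25.7198

Semiperimeter s = (78.22 + 44.78 + 38.83)/2 = 80.915.
Heron's formula: area = √(80.915·2.695·36.135·42.085) ≈ 575.87.
The altitude from X has length 2·area/YZ ≈ 25.72.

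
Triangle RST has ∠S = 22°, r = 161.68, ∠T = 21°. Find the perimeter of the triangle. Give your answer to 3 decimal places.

The third angle is ∠R = 180° − ∠S − ∠T = 137.00°.
Law of sines: s = r·sin S/sin R ≈ 88.807.
Law of sines: t = r·sin T/sin R ≈ 84.958.
Semiperimeter p = (161.68+88.807+84.958)/2 = 167.72.
Perimeter = 161.68 + 88.807 + 84.958 = 335.44.

335.445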